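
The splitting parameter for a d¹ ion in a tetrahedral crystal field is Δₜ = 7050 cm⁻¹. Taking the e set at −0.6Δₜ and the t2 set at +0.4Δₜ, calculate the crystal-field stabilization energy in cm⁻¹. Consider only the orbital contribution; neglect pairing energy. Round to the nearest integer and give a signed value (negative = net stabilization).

Tetrahedral splitting is small, so the complex is high-spin.
Configuration: e^1 t2^0.
The orbital stabilization is -0.6Δₜ = -0.6 × 7050 = -4230 cm⁻¹.

-4230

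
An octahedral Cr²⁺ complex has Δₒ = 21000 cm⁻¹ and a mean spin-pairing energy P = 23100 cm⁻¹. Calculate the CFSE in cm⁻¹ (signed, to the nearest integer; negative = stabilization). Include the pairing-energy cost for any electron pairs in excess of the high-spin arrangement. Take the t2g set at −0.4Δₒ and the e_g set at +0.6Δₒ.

-12600

Cr²⁺: group 6, so d-count = 6 − 2 = 4.
Since Δₒ = 21000 cm⁻¹ < P = 23100 cm⁻¹, the complex adopts the high-spin configuration.
That gives t2g^3 e_g^1.
Orbital CFSE = -0.6Δₒ = -0.6 × 21000 = -12600 cm⁻¹.
High-spin has no excess pairs, so no pairing correction applies.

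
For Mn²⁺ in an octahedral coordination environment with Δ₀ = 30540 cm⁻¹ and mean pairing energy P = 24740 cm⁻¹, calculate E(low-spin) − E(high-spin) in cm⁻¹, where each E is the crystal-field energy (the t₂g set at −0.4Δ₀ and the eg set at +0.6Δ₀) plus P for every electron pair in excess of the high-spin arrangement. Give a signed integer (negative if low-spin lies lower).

-11600

Mn sits in group 7; removing 2 electrons leaves Mn²⁺ with 7 − 2 = 5 d electrons.
High-spin: t₂g³ eg², CFSE = 0.0Δ₀ = 0 cm⁻¹.
Low-spin: t₂g⁵ eg⁰, orbital CFSE = -2.0Δ₀ = -61080 cm⁻¹; plus 2 excess pairs × P = +49480 cm⁻¹; total -11600 cm⁻¹.
E(LS) − E(HS) = -11600 − (0) = -11600 cm⁻¹.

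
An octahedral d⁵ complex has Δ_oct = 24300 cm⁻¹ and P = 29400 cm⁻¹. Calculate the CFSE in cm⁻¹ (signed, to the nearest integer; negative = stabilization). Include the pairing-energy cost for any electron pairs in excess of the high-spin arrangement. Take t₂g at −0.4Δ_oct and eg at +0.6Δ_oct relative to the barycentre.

0

Since Δ_oct = 24300 cm⁻¹ < P = 29400 cm⁻¹, the complex adopts the high-spin configuration.
That gives t₂g³ eg².
Orbital CFSE = 0.0Δ_oct = 0.0 × 24300 = 0 cm⁻¹.
High-spin has no excess pairs, so no pairing correction applies.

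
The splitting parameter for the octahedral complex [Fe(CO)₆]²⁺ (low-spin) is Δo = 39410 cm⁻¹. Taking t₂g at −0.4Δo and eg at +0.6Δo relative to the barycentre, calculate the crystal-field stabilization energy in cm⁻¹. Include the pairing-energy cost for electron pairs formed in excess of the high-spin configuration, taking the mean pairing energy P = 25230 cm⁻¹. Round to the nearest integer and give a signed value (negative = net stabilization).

-44124

CO is neutral, so the +2 overall charge sits on Fe: oxidation state +2.
Fe²⁺: group 8, so d-count = 8 − 2 = 6.
Configuration: t₂g⁶ eg⁰.
The orbital stabilization is -2.4Δo = -2.4 × 39410 = -94584 cm⁻¹.
Relative to high-spin t₂g⁴ eg² (1 paired), the low-spin configuration has 2 additional pairs, contributing +2 × 25230 = +50460 cm⁻¹.
Combining: -94584 + 50460 = -44124 cm⁻¹.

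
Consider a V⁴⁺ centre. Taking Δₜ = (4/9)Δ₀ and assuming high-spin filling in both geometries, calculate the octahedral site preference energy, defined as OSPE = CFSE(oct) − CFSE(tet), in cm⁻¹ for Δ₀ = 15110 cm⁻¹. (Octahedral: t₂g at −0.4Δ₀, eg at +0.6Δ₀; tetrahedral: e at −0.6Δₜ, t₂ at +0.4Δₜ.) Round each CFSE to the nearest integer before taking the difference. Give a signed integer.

Group 5 minus oxidation state +4 gives a d¹ configuration for V⁴⁺.
Octahedral high-spin t2g^1 e_g^0: CFSE = -0.4 × 15110 = -6044 cm⁻¹.
Tetrahedral: e^1 t2^0, CFSE = 1(−0.6) + 0(+0.4) = -0.6Δₜ = -0.6 × (4/9) × 15110 = -4029 cm⁻¹.
Subtracting, OSPE = -6044 − (-4029) = -2015 cm⁻¹.

-2015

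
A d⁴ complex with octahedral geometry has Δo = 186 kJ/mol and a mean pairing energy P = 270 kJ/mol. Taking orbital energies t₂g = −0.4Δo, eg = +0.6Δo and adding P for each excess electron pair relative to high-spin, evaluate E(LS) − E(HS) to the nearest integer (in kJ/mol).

84

High-spin d⁴ fills as t₂g³ eg¹ with CFSE 3(−0.4) + 1(+0.6) = -0.6Δo = -112 kJ/mol.
For low-spin the configuration is t₂g⁴ eg⁰: orbital energy -1.6 × 186 = -298 kJ/mol, and 1 additional pair relative to high-spin adds 270 kJ/mol, giving -28 kJ/mol.
The difference is -28 − (-112) = 84 kJ/mol, so high-spin lies lower.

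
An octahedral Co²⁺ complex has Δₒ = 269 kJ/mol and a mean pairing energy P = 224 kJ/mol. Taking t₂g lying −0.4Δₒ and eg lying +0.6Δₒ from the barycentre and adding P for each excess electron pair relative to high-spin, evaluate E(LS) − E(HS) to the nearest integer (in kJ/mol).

-45

Co is in group 9, so Co²⁺ is d⁷ (9 − 2 = 7).
High-spin: t₂g⁵ eg², CFSE = -0.8Δₒ = -215 kJ/mol.
For low-spin the configuration is t₂g⁶ eg¹: orbital energy -1.8 × 269 = -484 kJ/mol, and 1 additional pair relative to high-spin adds 224 kJ/mol, giving -260 kJ/mol.
Thus E(LS) − E(HS) = -45 kJ/mol.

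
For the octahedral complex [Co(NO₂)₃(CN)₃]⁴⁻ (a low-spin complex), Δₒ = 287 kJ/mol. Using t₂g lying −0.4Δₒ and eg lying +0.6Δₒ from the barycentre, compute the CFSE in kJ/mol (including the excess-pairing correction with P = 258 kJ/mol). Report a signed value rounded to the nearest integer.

Ligand charges: 3×(-1) from NO₂⁻ and 3×(-1) from CN⁻ sum to -6; with overall charge -4, Co is +2.
Co²⁺: group 9, so d-count = 9 − 2 = 7.
Configuration: t₂g⁶ eg¹.
CFSE(orbital) = 6×(-0.4Δₒ) + 1×(0.6Δₒ) = -1.8Δₒ; with Δₒ = 287 kJ/mol that is -517 kJ/mol.
High-spin d⁷ would be t₂g⁵ eg² with 2 pairs; low-spin has 3, so 1 excess pair costs +1P = +258 kJ/mol.
Net CFSE = -517 + 258 = -259 kJ/mol.

-259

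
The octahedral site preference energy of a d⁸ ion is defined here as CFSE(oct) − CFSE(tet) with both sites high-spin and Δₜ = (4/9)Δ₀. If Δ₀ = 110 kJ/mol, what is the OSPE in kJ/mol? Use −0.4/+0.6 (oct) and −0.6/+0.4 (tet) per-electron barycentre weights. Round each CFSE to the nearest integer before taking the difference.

Octahedral high-spin t₂g⁶ eg²: CFSE = -1.2 × 110 = -132 kJ/mol.
Tetrahedral: e⁴ t₂⁴, CFSE = 4(−0.6) + 4(+0.4) = -0.8Δₜ = -0.8 × (4/9) × 110 = -39 kJ/mol.
OSPE = -132 − (-39) = -93 kJ/mol.

-93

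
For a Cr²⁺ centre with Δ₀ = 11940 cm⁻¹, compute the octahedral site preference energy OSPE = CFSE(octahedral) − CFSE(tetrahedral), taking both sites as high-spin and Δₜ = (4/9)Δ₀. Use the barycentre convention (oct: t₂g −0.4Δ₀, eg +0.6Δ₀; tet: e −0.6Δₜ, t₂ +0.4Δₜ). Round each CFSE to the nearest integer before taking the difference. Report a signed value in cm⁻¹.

Cr sits in group 6; removing 2 electrons leaves Cr²⁺ with 6 − 2 = 4 d electrons.
In an octahedral site d⁴ (HS) is t₂g³ eg¹, giving CFSE(oct) = -0.6Δ₀ = -7164 cm⁻¹.
Tetrahedral: e² t₂², CFSE = 2(−0.6) + 2(+0.4) = -0.4Δₜ = -0.4 × (4/9) × 11940 = -2123 cm⁻¹.
OSPE = -7164 − (-2123) = -5041 cm⁻¹.

-5041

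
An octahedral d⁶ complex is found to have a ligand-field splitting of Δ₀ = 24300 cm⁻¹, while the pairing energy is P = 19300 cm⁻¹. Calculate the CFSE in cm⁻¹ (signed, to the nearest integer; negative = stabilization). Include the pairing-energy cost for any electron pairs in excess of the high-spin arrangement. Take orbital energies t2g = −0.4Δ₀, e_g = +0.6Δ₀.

-19720

With Δ₀ > P the complex is low-spin.
Filling d⁶ accordingly: t2g^6 e_g^0.
Orbital CFSE = -2.4Δ₀ = -2.4 × 24300 = -58320 cm⁻¹.
Excess pairs vs high-spin: 3 − 1 = 2; pairing cost = +38600 cm⁻¹.
Net CFSE = -58320 + 38600 = -19720 cm⁻¹.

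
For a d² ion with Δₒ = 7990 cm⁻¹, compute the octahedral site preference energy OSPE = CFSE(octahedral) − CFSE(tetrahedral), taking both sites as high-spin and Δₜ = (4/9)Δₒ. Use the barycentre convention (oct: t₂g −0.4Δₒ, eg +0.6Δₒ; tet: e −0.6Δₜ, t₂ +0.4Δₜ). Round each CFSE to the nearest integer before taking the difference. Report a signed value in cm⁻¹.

Octahedral high-spin t2g^2 e_g^0: CFSE = -0.8 × 7990 = -6392 cm⁻¹.
Tetrahedral: e^2 t2^0, CFSE = 2(−0.6) + 0(+0.4) = -1.2Δₜ = -1.2 × (4/9) × 7990 = -4261 cm⁻¹.
OSPE = CFSE(oct) − CFSE(tet) = -6392 − (-4261) = -2131 cm⁻¹.

-2131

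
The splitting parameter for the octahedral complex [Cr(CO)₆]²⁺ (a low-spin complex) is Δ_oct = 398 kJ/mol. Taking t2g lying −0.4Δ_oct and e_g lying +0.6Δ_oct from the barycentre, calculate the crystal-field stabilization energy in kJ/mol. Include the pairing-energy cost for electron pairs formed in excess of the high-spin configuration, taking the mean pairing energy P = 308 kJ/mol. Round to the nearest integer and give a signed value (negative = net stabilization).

CO is neutral, so the +2 overall charge sits on Cr: oxidation state +2.
Cr²⁺: group 6, so d-count = 6 − 2 = 4.
Configuration: t2g^4 e_g^0.
Orbital CFSE = 4(-0.4) + 0(0.6) = -1.6Δ_oct = -1.6 × 398 = -637 kJ/mol.
High-spin d⁴ would be t2g^3 e_g^1 with 0 pairs; low-spin has 1, so 1 excess pair costs +1P = +308 kJ/mol.
Combining: -637 + 308 = -329 kJ/mol.

-329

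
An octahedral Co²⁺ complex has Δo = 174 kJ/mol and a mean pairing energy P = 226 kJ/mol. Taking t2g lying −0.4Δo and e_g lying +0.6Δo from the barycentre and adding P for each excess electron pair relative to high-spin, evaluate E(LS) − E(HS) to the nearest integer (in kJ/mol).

52

Co²⁺: group 9, so d-count = 9 − 2 = 7.
In the high-spin limit (t2g^5 e_g^2) the orbital term is -0.8Δo = -139 kJ/mol, with no excess pairing.
Low-spin: t2g^6 e_g^1, orbital CFSE = -1.8Δo = -313 kJ/mol; plus 1 excess pair × P = +226 kJ/mol; total -87 kJ/mol.
E(LS) − E(HS) = -87 − (-139) = 52 kJ/mol.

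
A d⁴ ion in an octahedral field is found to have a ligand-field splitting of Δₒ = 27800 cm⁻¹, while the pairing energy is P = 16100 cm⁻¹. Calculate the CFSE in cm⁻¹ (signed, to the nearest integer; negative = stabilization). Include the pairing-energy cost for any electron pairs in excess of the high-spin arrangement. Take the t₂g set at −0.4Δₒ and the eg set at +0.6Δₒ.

Δₒ > P, so pairing is preferred: the ground state is low-spin.
Configuration: t₂g⁴ eg⁰.
Orbital CFSE = -1.6Δₒ = -1.6 × 27800 = -44480 cm⁻¹.
Excess pairs vs high-spin: 1 − 0 = 1; pairing cost = +16100 cm⁻¹.
Net CFSE = -44480 + 16100 = -28380 cm⁻¹.

-28380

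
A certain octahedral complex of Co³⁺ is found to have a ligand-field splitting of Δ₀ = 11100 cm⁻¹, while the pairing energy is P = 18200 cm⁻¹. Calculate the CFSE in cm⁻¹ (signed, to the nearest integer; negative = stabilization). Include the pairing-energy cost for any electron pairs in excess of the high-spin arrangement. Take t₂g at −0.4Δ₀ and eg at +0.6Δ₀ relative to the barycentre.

-4440

Co is in group 9, so Co³⁺ is d⁶ (9 − 3 = 6).
Here Δ₀ < P (11100 < 18200), so the high-spin state is favoured.
Filling d⁶ accordingly: t₂g⁴ eg².
Orbital CFSE = -0.4Δ₀ = -0.4 × 11100 = -4440 cm⁻¹.
High-spin has no excess pairs, so no pairing correction applies.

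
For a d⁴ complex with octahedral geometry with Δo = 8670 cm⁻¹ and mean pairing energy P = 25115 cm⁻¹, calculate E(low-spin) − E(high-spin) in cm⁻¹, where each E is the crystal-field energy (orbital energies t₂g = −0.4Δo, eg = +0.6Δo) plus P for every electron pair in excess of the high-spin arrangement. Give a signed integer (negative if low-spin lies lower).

High-spin: t₂g³ eg¹, CFSE = -0.6Δo = -5202 cm⁻¹.
Low-spin: t₂g⁴ eg⁰, orbital CFSE = -1.6Δo = -13872 cm⁻¹; plus 1 excess pair × P = +25115 cm⁻¹; total 11243 cm⁻¹.
The difference is 11243 − (-5202) = 16445 cm⁻¹, so high-spin lies lower.

16445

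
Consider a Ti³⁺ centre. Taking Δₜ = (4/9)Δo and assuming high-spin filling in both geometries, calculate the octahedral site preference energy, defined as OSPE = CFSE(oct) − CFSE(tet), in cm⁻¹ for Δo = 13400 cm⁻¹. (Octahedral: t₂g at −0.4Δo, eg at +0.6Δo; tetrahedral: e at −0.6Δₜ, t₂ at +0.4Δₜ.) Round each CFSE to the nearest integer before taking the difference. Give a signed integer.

-1787

Ti is in group 4, so Ti³⁺ is d¹ (4 − 3 = 1).
In an octahedral site d¹ (HS) is t₂g¹ eg⁰, giving CFSE(oct) = -0.4Δo = -5360 cm⁻¹.
In a tetrahedral site the filling is e¹ t₂⁰: CFSE(tet) = -0.6Δₜ = -0.6 × (4/9)(13400) = -3573 cm⁻¹.
Subtracting, OSPE = -5360 − (-3573) = -1787 cm⁻¹.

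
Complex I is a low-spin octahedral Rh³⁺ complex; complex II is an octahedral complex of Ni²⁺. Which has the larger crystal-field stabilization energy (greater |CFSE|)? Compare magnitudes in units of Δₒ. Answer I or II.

I

I: Group 9 minus oxidation state +3 gives a d⁶ configuration for Rh³⁺; t2g^6 e_g^0, CFSE = -2.4Δₒ.
II: Ni is in group 10, so Ni²⁺ is d⁸ (10 − 2 = 8); t2g^6 e_g^2, CFSE = -1.2Δₒ.
So I has the larger |CFSE|.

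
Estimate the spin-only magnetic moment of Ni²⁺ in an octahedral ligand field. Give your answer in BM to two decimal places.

2.83 BM

Ni sits in group 10; removing 2 electrons leaves Ni²⁺ with 10 − 2 = 8 d electrons.
Configuration: t₂g⁶ eg² → 2 unpaired electrons.
μ(spin-only) = √[2(2+2)] = √8 ≈ 2.83 BM.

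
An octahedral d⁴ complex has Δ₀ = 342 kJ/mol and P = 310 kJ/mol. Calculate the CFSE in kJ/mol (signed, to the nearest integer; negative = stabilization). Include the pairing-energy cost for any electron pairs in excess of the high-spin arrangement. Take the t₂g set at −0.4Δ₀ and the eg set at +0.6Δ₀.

Since Δ₀ = 342 kJ/mol > P = 310 kJ/mol, the complex adopts the low-spin configuration.
Configuration: t₂g⁴ eg⁰.
Orbital CFSE = -1.6Δ₀ = -1.6 × 342 = -547 kJ/mol.
Excess pairs vs high-spin: 1 − 0 = 1; pairing cost = +310 kJ/mol.
Net CFSE = -547 + 310 = -237 kJ/mol.

-237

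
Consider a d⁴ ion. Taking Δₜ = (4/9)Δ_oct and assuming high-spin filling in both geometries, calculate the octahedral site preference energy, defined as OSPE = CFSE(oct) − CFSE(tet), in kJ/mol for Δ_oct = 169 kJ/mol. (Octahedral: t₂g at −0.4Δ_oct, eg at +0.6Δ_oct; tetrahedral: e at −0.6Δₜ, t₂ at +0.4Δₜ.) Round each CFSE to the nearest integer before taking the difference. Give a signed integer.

In an octahedral site d⁴ (HS) is t2g^3 e_g^1, giving CFSE(oct) = -0.6Δ_oct = -101 kJ/mol.
Tetrahedral: e^2 t2^2, CFSE = 2(−0.6) + 2(+0.4) = -0.4Δₜ = -0.4 × (4/9) × 169 = -30 kJ/mol.
OSPE = -101 − (-30) = -71 kJ/mol.

-71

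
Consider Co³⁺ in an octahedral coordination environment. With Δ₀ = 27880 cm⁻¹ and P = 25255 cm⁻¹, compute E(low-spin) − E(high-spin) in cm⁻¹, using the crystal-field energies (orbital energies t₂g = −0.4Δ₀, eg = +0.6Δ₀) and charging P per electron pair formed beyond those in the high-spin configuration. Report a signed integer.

Co³⁺: group 9, so d-count = 9 − 3 = 6.
In the high-spin limit (t₂g⁴ eg²) the orbital term is -0.4Δ₀ = -11152 cm⁻¹, with no excess pairing.
For low-spin the configuration is t₂g⁶ eg⁰: orbital energy -2.4 × 27880 = -66912 cm⁻¹, and 2 additional pairs relative to high-spin add 50510 cm⁻¹, giving -16402 cm⁻¹.
Thus E(LS) − E(HS) = -5250 cm⁻¹.

-5250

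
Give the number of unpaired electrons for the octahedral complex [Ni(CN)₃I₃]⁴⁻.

2

Ligand charges: 3×(-1) from CN⁻ and 3×(-1) from I⁻ sum to -6; with overall charge -4, Ni is +2.
Ni is in group 10, so Ni²⁺ is d⁸ (10 − 2 = 8).
Configuration: t₂g⁶ eg², giving 2 unpaired electrons.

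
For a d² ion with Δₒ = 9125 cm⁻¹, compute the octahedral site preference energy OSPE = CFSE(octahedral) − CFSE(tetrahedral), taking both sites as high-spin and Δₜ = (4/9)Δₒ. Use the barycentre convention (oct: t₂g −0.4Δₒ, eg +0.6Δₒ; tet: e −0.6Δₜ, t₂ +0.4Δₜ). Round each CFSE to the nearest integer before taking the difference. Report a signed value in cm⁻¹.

-2433

Octahedral high-spin t₂g² eg⁰: CFSE = -0.8 × 9125 = -7300 cm⁻¹.
Tetrahedral: e² t₂⁰, CFSE = 2(−0.6) + 0(+0.4) = -1.2Δₜ = -1.2 × (4/9) × 9125 = -4867 cm⁻¹.
OSPE = -7300 − (-4867) = -2433 cm⁻¹.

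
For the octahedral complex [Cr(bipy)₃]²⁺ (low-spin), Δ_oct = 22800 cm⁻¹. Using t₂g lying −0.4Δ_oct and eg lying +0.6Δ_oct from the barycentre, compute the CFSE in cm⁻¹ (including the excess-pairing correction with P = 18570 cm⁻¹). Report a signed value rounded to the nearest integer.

-17910

bipy is neutral, so the +2 overall charge sits on Cr: oxidation state +2.
Cr is in group 6, so Cr²⁺ is d⁴ (6 − 2 = 4).
Electron filling gives t₂g⁴ eg⁰.
Orbital CFSE = 4(-0.4) + 0(0.6) = -1.6Δ_oct = -1.6 × 22800 = -36480 cm⁻¹.
High-spin d⁴ would be t₂g³ eg¹ with 0 pairs; low-spin has 1, so 1 excess pair costs +1P = +18570 cm⁻¹.
Net CFSE = -36480 + 18570 = -17910 cm⁻¹.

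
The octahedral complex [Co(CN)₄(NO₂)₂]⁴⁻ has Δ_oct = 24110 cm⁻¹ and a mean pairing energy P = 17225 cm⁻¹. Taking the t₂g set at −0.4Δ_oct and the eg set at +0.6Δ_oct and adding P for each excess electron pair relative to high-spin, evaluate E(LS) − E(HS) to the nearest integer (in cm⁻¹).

Ligand charges: 4×(-1) from CN⁻ and 2×(-1) from NO₂⁻ sum to -6; with overall charge -4, Co is +2.
Co is in group 9, so Co²⁺ is d⁷ (9 − 2 = 7).
In the high-spin limit (t₂g⁵ eg²) the orbital term is -0.8Δ_oct = -19288 cm⁻¹, with no excess pairing.
Low-spin: t₂g⁶ eg¹, orbital CFSE = -1.8Δ_oct = -43398 cm⁻¹; plus 1 excess pair × P = +17225 cm⁻¹; total -26173 cm⁻¹.
E(LS) − E(HS) = -26173 − (-19288) = -6885 cm⁻¹.

-6885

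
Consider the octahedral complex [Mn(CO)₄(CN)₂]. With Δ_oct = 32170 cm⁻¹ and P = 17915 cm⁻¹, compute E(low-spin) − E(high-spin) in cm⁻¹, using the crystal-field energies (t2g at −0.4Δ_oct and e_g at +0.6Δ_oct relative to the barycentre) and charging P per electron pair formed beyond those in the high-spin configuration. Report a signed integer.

-28510

Ligand charges: 4×(+0) from CO and 2×(-1) from CN⁻ sum to -2; with overall charge +0, Mn is +2.
Mn²⁺: group 7, so d-count = 7 − 2 = 5.
In the high-spin limit (t2g^3 e_g^2) the orbital term is 0.0Δ_oct = 0 cm⁻¹, with no excess pairing.
For low-spin the configuration is t2g^5 e_g^0: orbital energy -2.0 × 32170 = -64340 cm⁻¹, and 2 additional pairs relative to high-spin add 35830 cm⁻¹, giving -28510 cm⁻¹.
E(LS) − E(HS) = -28510 − (0) = -28510 cm⁻¹.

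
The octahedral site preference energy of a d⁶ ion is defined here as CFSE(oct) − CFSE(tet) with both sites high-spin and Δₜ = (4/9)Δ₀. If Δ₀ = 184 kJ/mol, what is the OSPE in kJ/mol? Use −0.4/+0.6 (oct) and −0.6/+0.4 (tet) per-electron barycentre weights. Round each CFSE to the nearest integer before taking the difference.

Octahedral high-spin t2g^4 e_g^2: CFSE = -0.4 × 184 = -74 kJ/mol.
Tetrahedral e^3 t2^3 gives -0.6Δₜ = -0.6 × (4/9) × 184 = -49 kJ/mol.
Subtracting, OSPE = -74 − (-49) = -25 kJ/mol.

-25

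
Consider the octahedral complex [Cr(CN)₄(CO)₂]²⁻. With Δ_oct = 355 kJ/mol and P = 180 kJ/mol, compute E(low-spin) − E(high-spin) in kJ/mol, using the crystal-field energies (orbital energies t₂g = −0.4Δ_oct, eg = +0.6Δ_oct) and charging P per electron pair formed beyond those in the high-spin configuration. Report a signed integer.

Ligand charges: 4×(-1) from CN⁻ and 2×(+0) from CO sum to -4; with overall charge -2, Cr is +2.
Cr²⁺: group 6, so d-count = 6 − 2 = 4.
High-spin: t₂g³ eg¹, CFSE = -0.6Δ_oct = -213 kJ/mol.
For low-spin the configuration is t₂g⁴ eg⁰: orbital energy -1.6 × 355 = -568 kJ/mol, and 1 additional pair relative to high-spin adds 180 kJ/mol, giving -388 kJ/mol.
The difference is -388 − (-213) = -175 kJ/mol, so low-spin lies lower.

-175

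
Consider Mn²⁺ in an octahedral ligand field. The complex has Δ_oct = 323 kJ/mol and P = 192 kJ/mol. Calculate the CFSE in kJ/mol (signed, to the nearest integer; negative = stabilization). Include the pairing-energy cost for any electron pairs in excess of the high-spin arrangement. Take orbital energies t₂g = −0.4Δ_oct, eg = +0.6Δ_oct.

-262

Mn sits in group 7; removing 2 electrons leaves Mn²⁺ with 7 − 2 = 5 d electrons.
Since Δ_oct = 323 kJ/mol > P = 192 kJ/mol, the complex adopts the low-spin configuration.
Filling d⁵ accordingly: t₂g⁵ eg⁰.
Orbital CFSE = -2.0Δ_oct = -2.0 × 323 = -646 kJ/mol.
Excess pairs vs high-spin: 2 − 0 = 2; pairing cost = +384 kJ/mol.
Net CFSE = -646 + 384 = -262 kJ/mol.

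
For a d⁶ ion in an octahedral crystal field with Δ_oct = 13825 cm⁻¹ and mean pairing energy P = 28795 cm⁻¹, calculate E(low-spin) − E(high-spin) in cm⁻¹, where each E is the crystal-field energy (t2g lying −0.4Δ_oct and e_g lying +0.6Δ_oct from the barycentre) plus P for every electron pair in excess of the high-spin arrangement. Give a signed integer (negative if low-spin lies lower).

29940

High-spin: t2g^4 e_g^2, CFSE = -0.4Δ_oct = -5530 cm⁻¹.
For low-spin the configuration is t2g^6 e_g^0: orbital energy -2.4 × 13825 = -33180 cm⁻¹, and 2 additional pairs relative to high-spin add 57590 cm⁻¹, giving 24410 cm⁻¹.
Thus E(LS) − E(HS) = 29940 cm⁻¹.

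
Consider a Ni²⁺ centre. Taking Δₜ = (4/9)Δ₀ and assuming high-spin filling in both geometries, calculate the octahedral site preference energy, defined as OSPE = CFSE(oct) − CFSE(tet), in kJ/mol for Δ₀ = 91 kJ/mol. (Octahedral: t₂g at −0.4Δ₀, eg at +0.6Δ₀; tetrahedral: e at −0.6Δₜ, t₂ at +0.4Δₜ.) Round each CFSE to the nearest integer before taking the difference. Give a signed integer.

-77

Ni is in group 10, so Ni²⁺ is d⁸ (10 − 2 = 8).
Octahedral (high-spin): t₂g⁶ eg², CFSE = 6(−0.4) + 2(+0.6) = -1.2Δ₀ = -1.2 × 91 = -109 kJ/mol.
In a tetrahedral site the filling is e⁴ t₂⁴: CFSE(tet) = -0.8Δₜ = -0.8 × (4/9)(91) = -32 kJ/mol.
OSPE = -109 − (-32) = -77 kJ/mol.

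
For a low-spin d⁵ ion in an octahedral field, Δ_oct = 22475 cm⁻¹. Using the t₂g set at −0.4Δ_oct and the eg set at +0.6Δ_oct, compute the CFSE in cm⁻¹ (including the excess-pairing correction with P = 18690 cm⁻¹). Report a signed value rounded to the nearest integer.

Configuration: t₂g⁵ eg⁰.
CFSE(orbital) = 5×(-0.4Δ_oct) + 0×(0.6Δ_oct) = -2.0Δ_oct; with Δ_oct = 22475 cm⁻¹ that is -44950 cm⁻¹.
Pairing penalty: 2 pairs vs 0 in the high-spin reference → 2 extra × P = 37380 cm⁻¹.
Net CFSE = -44950 + 37380 = -7570 cm⁻¹.

-7570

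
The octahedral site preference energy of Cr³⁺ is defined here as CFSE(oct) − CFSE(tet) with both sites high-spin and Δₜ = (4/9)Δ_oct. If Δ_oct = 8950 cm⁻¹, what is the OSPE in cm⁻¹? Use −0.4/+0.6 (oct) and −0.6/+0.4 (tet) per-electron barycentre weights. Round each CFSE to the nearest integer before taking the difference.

Cr³⁺: group 6, so d-count = 6 − 3 = 3.
Octahedral high-spin t₂g³ eg⁰: CFSE = -1.2 × 8950 = -10740 cm⁻¹.
Tetrahedral: e² t₂¹, CFSE = 2(−0.6) + 1(+0.4) = -0.8Δₜ = -0.8 × (4/9) × 8950 = -3182 cm⁻¹.
OSPE = CFSE(oct) − CFSE(tet) = -10740 − (-3182) = -7558 cm⁻¹.

-7558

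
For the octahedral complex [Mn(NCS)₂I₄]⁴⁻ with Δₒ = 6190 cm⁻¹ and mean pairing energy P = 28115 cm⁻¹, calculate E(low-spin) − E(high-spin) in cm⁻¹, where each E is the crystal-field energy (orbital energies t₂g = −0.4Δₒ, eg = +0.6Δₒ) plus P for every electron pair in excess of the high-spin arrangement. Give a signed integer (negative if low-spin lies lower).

Ligand charges: 2×(-1) from NCS⁻ and 4×(-1) from I⁻ sum to -6; with overall charge -4, Mn is +2.
Mn is in group 7, so Mn²⁺ is d⁵ (7 − 2 = 5).
High-spin d⁵ fills as t₂g³ eg² with CFSE 3(−0.4) + 2(+0.6) = 0.0Δₒ = 0 cm⁻¹.
Low-spin: t₂g⁵ eg⁰, orbital CFSE = -2.0Δₒ = -12380 cm⁻¹; plus 2 excess pairs × P = +56230 cm⁻¹; total 43850 cm⁻¹.
E(LS) − E(HS) = 43850 − (0) = 43850 cm⁻¹.

43850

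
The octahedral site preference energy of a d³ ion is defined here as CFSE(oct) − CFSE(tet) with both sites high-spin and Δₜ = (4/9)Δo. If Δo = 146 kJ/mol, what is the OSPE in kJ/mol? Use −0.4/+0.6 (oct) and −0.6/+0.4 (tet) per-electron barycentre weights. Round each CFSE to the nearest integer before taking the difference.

-123

Octahedral high-spin t2g^3 e_g^0: CFSE = -1.2 × 146 = -175 kJ/mol.
Tetrahedral: e^2 t2^1, CFSE = 2(−0.6) + 1(+0.4) = -0.8Δₜ = -0.8 × (4/9) × 146 = -52 kJ/mol.
OSPE = -175 − (-52) = -123 kJ/mol.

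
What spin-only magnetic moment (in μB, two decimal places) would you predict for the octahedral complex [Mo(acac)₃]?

Each acac⁻ contributes -1; 3 × (-1) = -3. With overall charge +0, Mo is in the +3 oxidation state.
Mo is in group 6, so Mo³⁺ is d³ (6 − 3 = 3).
For octahedral d³ the high- and low-spin configurations coincide.
Configuration: t2g^3 e_g^0 → 3 unpaired electrons.
μ(spin-only) = √[3(3+2)] = √15 ≈ 3.87 μB.

3.87 μB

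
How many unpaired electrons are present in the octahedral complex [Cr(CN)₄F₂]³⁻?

Ligand charges: 4×(-1) from CN⁻ and 2×(-1) from F⁻ sum to -6; with overall charge -3, Cr is +3.
Cr³⁺: group 6, so d-count = 6 − 3 = 3.
Configuration: t2g^3 e_g^0, giving 3 unpaired electrons.

3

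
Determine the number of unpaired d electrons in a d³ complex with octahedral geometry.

Configuration: t2g^3 e_g^0, giving 3 unpaired electrons.

3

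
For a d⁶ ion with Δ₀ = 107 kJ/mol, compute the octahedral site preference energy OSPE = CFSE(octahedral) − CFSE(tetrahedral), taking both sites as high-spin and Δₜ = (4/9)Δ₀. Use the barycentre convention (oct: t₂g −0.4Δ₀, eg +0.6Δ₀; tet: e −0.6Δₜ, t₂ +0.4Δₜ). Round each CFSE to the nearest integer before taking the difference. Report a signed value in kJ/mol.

Octahedral high-spin t₂g⁴ eg²: CFSE = -0.4 × 107 = -43 kJ/mol.
Tetrahedral: e³ t₂³, CFSE = 3(−0.6) + 3(+0.4) = -0.6Δₜ = -0.6 × (4/9) × 107 = -29 kJ/mol.
OSPE = -43 − (-29) = -14 kJ/mol.

-14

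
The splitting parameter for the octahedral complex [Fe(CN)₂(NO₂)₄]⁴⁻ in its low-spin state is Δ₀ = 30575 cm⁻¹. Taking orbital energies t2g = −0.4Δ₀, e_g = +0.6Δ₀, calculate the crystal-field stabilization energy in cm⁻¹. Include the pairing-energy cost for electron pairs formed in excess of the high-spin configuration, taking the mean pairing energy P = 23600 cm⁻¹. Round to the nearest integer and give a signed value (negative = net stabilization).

Ligand charges: 2×(-1) from CN⁻ and 4×(-1) from NO₂⁻ sum to -6; with overall charge -4, Fe is +2.
Fe sits in group 8; removing 2 electrons leaves Fe²⁺ with 8 − 2 = 6 d electrons.
The d⁶ electrons fill as t2g^6 e_g^0.
CFSE(orbital) = 6×(-0.4Δ₀) + 0×(0.6Δ₀) = -2.4Δ₀; with Δ₀ = 30575 cm⁻¹ that is -73380 cm⁻¹.
High-spin d⁶ would be t2g^4 e_g^2 with 1 pair; low-spin has 3, so 2 excess pairs cost +2P = +47200 cm⁻¹.
Net CFSE = -73380 + 47200 = -26180 cm⁻¹.

-26180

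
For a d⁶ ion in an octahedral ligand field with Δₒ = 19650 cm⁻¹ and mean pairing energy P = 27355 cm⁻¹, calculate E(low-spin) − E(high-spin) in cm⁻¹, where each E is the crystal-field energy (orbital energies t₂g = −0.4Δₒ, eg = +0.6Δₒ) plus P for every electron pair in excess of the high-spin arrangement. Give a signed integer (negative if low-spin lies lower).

15410

High-spin: t₂g⁴ eg², CFSE = -0.4Δₒ = -7860 cm⁻¹.
Low-spin t₂g⁶ eg⁰ gives -2.4Δₒ = -47160 cm⁻¹, but forming 2 extra pairs costs 2P = 54710 cm⁻¹, so E(LS) = -47160 + 54710 = 7550 cm⁻¹.
Thus E(LS) − E(HS) = 15410 cm⁻¹.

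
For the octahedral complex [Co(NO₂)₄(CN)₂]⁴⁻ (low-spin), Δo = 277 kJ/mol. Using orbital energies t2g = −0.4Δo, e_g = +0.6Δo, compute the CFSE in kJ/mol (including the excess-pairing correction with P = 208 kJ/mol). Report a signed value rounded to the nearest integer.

Ligand charges: 4×(-1) from NO₂⁻ and 2×(-1) from CN⁻ sum to -6; with overall charge -4, Co is +2.
Co sits in group 9; removing 2 electrons leaves Co²⁺ with 9 − 2 = 7 d electrons.
The d⁷ electrons fill as t2g^6 e_g^1.
Orbital CFSE = 6(-0.4) + 1(0.6) = -1.8Δo = -1.8 × 277 = -499 kJ/mol.
Relative to high-spin t2g^5 e_g^2 (2 paired), the low-spin configuration has 1 additional pair, contributing +1 × 208 = +208 kJ/mol.
Combining: -499 + 208 = -291 kJ/mol.

-291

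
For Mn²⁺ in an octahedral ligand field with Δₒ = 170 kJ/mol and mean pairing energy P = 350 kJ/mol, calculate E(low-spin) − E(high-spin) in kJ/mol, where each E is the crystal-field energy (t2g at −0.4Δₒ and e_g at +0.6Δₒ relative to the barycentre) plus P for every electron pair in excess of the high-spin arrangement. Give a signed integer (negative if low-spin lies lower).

360

Mn sits in group 7; removing 2 electrons leaves Mn²⁺ with 7 − 2 = 5 d electrons.
In the high-spin limit (t2g^3 e_g^2) the orbital term is 0.0Δₒ = 0 kJ/mol, with no excess pairing.
Low-spin t2g^5 e_g^0 gives -2.0Δₒ = -340 kJ/mol, but forming 2 extra pairs costs 2P = 700 kJ/mol, so E(LS) = -340 + 700 = 360 kJ/mol.
Thus E(LS) − E(HS) = 360 kJ/mol.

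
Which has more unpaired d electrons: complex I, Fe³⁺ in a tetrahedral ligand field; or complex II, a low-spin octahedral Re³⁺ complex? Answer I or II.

I: Group 8 minus oxidation state +3 gives a d⁵ configuration for Fe³⁺; Tetrahedral fields are weak (Δₜ ≈ 4/9 Δₒ), so electrons fill high-spin; e^2 t2^3 → 5 unpaired.
II: Re³⁺: group 7, so d-count = 7 − 3 = 4; t₂g⁴ eg⁰ → 2 unpaired.
So I has more unpaired electrons.

I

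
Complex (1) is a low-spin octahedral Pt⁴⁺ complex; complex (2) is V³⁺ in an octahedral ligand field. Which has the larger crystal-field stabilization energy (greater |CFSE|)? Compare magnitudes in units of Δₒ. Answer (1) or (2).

(1): Group 10 minus oxidation state +4 gives a d⁶ configuration for Pt⁴⁺; t₂g⁶ eg⁰, CFSE = -2.4Δₒ.
(2): V is in group 5, so V³⁺ is d² (5 − 3 = 2); For octahedral d² the high- and low-spin configurations coincide; t₂g² eg⁰, CFSE = -0.8Δₒ.
So (1) has the larger |CFSE|.

(1)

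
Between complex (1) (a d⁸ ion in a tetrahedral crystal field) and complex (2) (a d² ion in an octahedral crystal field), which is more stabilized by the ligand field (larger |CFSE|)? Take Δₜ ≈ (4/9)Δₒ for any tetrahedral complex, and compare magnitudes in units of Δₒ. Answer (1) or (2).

(2)

(1): With tetrahedral geometry the complex is necessarily high-spin; e^4 t2^4, CFSE = -0.8Δₜ ≈ -0.36Δₒ.
(2): t₂g² eg⁰, CFSE = -0.8Δₒ.
So (2) has the larger |CFSE|.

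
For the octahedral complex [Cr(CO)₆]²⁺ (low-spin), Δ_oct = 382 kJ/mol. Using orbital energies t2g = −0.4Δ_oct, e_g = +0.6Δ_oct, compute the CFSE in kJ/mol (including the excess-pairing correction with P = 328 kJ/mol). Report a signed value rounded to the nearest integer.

CO is neutral, so the +2 overall charge sits on Cr: oxidation state +2.
Cr is in group 6, so Cr²⁺ is d⁴ (6 − 2 = 4).
Configuration: t2g^4 e_g^0.
Orbital CFSE = 4(-0.4) + 0(0.6) = -1.6Δ_oct = -1.6 × 382 = -611 kJ/mol.
Pairing penalty: 1 pair vs 0 in the high-spin reference → 1 extra × P = 328 kJ/mol.
Combining: -611 + 328 = -283 kJ/mol.

-283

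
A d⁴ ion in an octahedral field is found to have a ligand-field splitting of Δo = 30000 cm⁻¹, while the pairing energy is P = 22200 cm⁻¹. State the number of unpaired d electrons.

With Δo > P the complex is low-spin.
Configuration: t₂g⁴ eg⁰.
Unpaired electrons: 2.

2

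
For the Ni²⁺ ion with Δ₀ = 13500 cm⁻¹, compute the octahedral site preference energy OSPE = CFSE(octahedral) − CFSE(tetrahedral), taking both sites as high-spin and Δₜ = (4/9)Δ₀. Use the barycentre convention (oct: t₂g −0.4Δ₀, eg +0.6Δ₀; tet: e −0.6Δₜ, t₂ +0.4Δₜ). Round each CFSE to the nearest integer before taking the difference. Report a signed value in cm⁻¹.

-11400

Ni²⁺: group 10, so d-count = 10 − 2 = 8.
In an octahedral site d⁸ (HS) is t2g^6 e_g^2, giving CFSE(oct) = -1.2Δ₀ = -16200 cm⁻¹.
In a tetrahedral site the filling is e^4 t2^4: CFSE(tet) = -0.8Δₜ = -0.8 × (4/9)(13500) = -4800 cm⁻¹.
OSPE = -16200 − (-4800) = -11400 cm⁻¹.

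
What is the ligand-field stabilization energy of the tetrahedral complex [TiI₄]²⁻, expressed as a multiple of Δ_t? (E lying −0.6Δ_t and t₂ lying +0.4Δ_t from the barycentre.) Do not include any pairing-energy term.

-1.2 Δ_t

Each I⁻ contributes -1; 4 × (-1) = -4. With overall charge -2, Ti is in the +2 oxidation state.
Ti sits in group 4; removing 2 electrons leaves Ti²⁺ with 4 − 2 = 2 d electrons.
Tetrahedral fields are weak (Δₜ ≈ 4/9 Δₒ), so electrons fill high-spin.
Configuration: e² t₂⁰.
CFSE = 2(-0.6Δ_t) + 0(0.4Δ_t) = -1.2Δ_t + 0.0Δ_t = -1.2Δ_t.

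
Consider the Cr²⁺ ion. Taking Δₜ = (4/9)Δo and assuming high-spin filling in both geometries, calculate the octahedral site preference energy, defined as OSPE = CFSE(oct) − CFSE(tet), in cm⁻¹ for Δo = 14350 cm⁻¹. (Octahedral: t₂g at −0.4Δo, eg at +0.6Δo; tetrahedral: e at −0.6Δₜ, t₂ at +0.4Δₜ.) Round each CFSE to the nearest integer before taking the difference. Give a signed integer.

Cr²⁺: group 6, so d-count = 6 − 2 = 4.
In an octahedral site d⁴ (HS) is t2g^3 e_g^1, giving CFSE(oct) = -0.6Δo = -8610 cm⁻¹.
Tetrahedral e^2 t2^2 gives -0.4Δₜ = -0.4 × (4/9) × 14350 = -2551 cm⁻¹.
Subtracting, OSPE = -8610 − (-2551) = -6059 cm⁻¹.

-6059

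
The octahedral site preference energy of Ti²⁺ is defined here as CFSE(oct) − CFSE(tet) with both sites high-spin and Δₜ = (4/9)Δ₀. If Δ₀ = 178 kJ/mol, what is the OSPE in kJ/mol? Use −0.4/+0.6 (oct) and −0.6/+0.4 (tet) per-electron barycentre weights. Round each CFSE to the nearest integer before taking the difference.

Group 4 minus oxidation state +2 gives a d² configuration for Ti²⁺.
In an octahedral site d² (HS) is t2g^2 e_g^0, giving CFSE(oct) = -0.8Δ₀ = -142 kJ/mol.
Tetrahedral e^2 t2^0 gives -1.2Δₜ = -1.2 × (4/9) × 178 = -95 kJ/mol.
OSPE = CFSE(oct) − CFSE(tet) = -142 − (-95) = -47 kJ/mol.

-47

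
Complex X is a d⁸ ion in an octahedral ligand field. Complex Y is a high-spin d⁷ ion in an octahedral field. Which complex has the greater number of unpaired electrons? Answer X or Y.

X: t₂g⁶ eg² → 2 unpaired.
Y: t2g^5 e_g^2 → 3 unpaired.
So Y has more unpaired electrons.

Y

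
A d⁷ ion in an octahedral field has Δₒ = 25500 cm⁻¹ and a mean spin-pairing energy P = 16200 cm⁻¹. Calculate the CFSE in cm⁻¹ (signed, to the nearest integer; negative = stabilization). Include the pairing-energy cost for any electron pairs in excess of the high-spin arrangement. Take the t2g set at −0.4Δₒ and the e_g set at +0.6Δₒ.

-29700

Here Δₒ > P (25500 > 16200), so the low-spin state is favoured.
That gives t2g^6 e_g^1.
Orbital CFSE = -1.8Δₒ = -1.8 × 25500 = -45900 cm⁻¹.
Excess pairs vs high-spin: 3 − 2 = 1; pairing cost = +16200 cm⁻¹.
Net CFSE = -45900 + 16200 = -29700 cm⁻¹.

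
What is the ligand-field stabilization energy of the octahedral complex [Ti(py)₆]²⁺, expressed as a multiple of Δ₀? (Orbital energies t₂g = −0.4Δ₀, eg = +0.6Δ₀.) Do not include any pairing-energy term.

py is neutral, so the +2 overall charge sits on Ti: oxidation state +2.
Ti²⁺: group 4, so d-count = 4 − 2 = 2.
Configuration: t₂g² eg⁰.
CFSE = 2(-0.4Δ₀) + 0(0.6Δ₀) = -0.8Δ₀ + 0.0Δ₀ = -0.8Δ₀.

-0.8 Δ₀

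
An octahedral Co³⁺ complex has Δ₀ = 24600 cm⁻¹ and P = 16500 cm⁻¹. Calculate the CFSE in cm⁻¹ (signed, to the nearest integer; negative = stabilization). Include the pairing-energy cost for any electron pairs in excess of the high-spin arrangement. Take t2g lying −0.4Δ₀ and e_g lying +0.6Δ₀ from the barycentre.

Co³⁺: group 9, so d-count = 9 − 3 = 6.
Δ₀ > P, so pairing is preferred: the ground state is low-spin.
Filling d⁶ accordingly: t2g^6 e_g^0.
Orbital CFSE = -2.4Δ₀ = -2.4 × 24600 = -59040 cm⁻¹.
Excess pairs vs high-spin: 3 − 1 = 2; pairing cost = +33000 cm⁻¹.
Net CFSE = -59040 + 33000 = -26040 cm⁻¹.

-26040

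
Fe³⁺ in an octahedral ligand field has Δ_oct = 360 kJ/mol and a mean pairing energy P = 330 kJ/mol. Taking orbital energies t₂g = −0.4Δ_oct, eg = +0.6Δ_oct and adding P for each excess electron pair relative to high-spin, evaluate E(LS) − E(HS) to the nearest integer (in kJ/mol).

Fe sits in group 8; removing 3 electrons leaves Fe³⁺ with 8 − 3 = 5 d electrons.
High-spin: t₂g³ eg², CFSE = 0.0Δ_oct = 0 kJ/mol.
Low-spin: t₂g⁵ eg⁰, orbital CFSE = -2.0Δ_oct = -720 kJ/mol; plus 2 excess pairs × P = +660 kJ/mol; total -60 kJ/mol.
Thus E(LS) − E(HS) = -60 kJ/mol.

-60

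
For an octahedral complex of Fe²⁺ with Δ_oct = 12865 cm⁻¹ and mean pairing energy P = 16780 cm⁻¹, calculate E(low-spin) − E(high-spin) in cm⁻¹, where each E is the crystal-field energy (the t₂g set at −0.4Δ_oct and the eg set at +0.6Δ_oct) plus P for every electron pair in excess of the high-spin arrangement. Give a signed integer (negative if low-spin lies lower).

Group 8 minus oxidation state +2 gives a d⁶ configuration for Fe²⁺.
In the high-spin limit (t₂g⁴ eg²) the orbital term is -0.4Δ_oct = -5146 cm⁻¹, with no excess pairing.
For low-spin the configuration is t₂g⁶ eg⁰: orbital energy -2.4 × 12865 = -30876 cm⁻¹, and 2 additional pairs relative to high-spin add 33560 cm⁻¹, giving 2684 cm⁻¹.
The difference is 2684 − (-5146) = 7830 cm⁻¹, so high-spin lies lower.

7830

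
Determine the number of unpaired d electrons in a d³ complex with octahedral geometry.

Configuration: t2g^3 e_g^0, giving 3 unpaired electrons.

3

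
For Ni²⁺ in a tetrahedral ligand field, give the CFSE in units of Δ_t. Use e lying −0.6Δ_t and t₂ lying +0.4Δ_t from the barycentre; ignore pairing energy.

Group 10 minus oxidation state +2 gives a d⁸ configuration for Ni²⁺.
Tetrahedral splitting is small, so the complex is high-spin.
Configuration: e⁴ t₂⁴.
CFSE = 4(-0.6Δ_t) + 4(0.4Δ_t) = -2.4Δ_t + 1.6Δ_t = -0.8Δ_t.

-0.8 Δ_t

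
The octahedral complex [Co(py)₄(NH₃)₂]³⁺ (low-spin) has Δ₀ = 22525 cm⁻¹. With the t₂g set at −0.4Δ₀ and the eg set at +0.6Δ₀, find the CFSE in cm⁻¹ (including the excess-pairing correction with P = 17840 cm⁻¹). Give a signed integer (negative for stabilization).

Ligand charges: 4×(+0) from py and 2×(+0) from NH₃ sum to +0; with overall charge +3, Co is +3.
Group 9 minus oxidation state +3 gives a d⁶ configuration for Co³⁺.
The d⁶ electrons fill as t₂g⁶ eg⁰.
CFSE(orbital) = 6×(-0.4Δ₀) + 0×(0.6Δ₀) = -2.4Δ₀; with Δ₀ = 22525 cm⁻¹ that is -54060 cm⁻¹.
Pairing penalty: 3 pairs vs 1 in the high-spin reference → 2 extra × P = 35680 cm⁻¹.
Combining: -54060 + 35680 = -18380 cm⁻¹.

-18380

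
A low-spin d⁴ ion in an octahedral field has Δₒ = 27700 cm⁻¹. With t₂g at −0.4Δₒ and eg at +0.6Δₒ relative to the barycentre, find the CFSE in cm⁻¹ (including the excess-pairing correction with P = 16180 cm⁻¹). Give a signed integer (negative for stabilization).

-28140

Electron filling gives t₂g⁴ eg⁰.
Orbital CFSE = 4(-0.4) + 0(0.6) = -1.6Δₒ = -1.6 × 27700 = -44320 cm⁻¹.
Relative to high-spin t₂g³ eg¹ (0 paired), the low-spin configuration has 1 additional pair, contributing +1 × 16180 = +16180 cm⁻¹.
Overall CFSE = -44320 + 16180 = -28140 cm⁻¹.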